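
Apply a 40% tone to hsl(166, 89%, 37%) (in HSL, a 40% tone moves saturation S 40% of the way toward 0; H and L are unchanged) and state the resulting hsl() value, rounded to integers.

S moves 40% from 89 toward 0: 89 − 35.6 = 53.4 → 53.
H and L are unchanged.

hsl(166, 53%, 37%)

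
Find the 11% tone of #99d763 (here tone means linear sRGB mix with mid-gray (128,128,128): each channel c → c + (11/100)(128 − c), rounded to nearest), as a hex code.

#99d763 is rgb(153, 215, 99).
Per channel, c → c + 0.11(128 − c):
  R: 153 + 0.11×(128−153) = 153 − 2.75 = 150.25 → 150
  G: 215 + 0.11×(128−215) = 215 − 9.57 = 205.43 → 205
  B: 99 + 0.11×(128−99) = 99 + 3.19 = 102.19 → 102
rgb(150, 205, 102) = #96cd66.

#96cd66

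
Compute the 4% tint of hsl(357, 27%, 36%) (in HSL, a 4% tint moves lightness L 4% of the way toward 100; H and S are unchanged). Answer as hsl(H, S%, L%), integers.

hsl(357, 27%, 39%)

L moves 4% from 36 toward 100: 36 + 2.56 = 38.56 → 39.
H and S are unchanged.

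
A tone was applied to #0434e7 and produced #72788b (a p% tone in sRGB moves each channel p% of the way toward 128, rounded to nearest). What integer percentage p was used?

#0434e7 is rgb(4, 52, 231); #72788b is rgb(114, 120, 139).
On the R channel (widest range): 114 ≈ 4 + (p/100)(128 − 4), so p ≈ 100×(114 − 4)/(128 − 4) = 11000/124 = 88.71.
p = 89 reproduces all three channels after rounding.

89%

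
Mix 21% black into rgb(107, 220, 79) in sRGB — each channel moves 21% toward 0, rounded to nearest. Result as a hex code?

Lerp each channel 21% toward 0:
  R: 107 − 22.47 = 84.53 → 85
  G: 220 + 0.21×(0−220) = 220 − 46.2 = 173.8 → 174
  B: 79 − 16.59 = 62.41 → 62
rgb(85, 174, 62) = #55AE3E.

#55AE3E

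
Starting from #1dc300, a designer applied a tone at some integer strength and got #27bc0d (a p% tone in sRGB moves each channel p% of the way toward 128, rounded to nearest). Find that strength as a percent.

#1dc300 is rgb(29, 195, 0); #27bc0d is rgb(39, 188, 13).
On the B channel (widest range): 13 ≈ 0 + (p/100)(128 − 0), so p ≈ 100×(13 − 0)/(128 − 0) = 1300/128 = 10.16.
p = 10 reproduces all three channels after rounding.

10%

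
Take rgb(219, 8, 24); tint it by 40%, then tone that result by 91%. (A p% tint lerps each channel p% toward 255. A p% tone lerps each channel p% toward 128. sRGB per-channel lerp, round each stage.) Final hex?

#897E7F

Per channel, c → c + 0.4(255 − c):
  R: 219 + 14.4 = 233.4 → 233
  G: 8 + 0.4×(255−8) = 8 + 98.8 = 106.8 → 107
  B: 24 + 0.4×(255−24) = 24 + 92.4 = 116.4 → 116
After the tint: rgb(233, 107, 116) = #E96B74.
Lerp each channel 91% toward 128:
  R: 233 − 95.55 = 137.45 → 137
  G: 107 + 0.91×(128−107) = 107 + 19.11 = 126.11 → 126
  B: 116 + 0.91×(128−116) = 116 + 10.92 = 126.92 → 127
rgb(137, 126, 127) = #897E7F.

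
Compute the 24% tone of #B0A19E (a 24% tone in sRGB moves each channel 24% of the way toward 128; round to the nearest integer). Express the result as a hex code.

#B0A19E is rgb(176, 161, 158).
Lerp each channel 24% toward 128:
  R: 176 + 0.24×(128−176) = 176 − 11.52 = 164.48 → 164
  G: 161 + 0.24×(128−161) = 161 − 7.92 = 153.08 → 153
  B: 158 + 0.24×(128−158) = 158 − 7.2 = 150.8 → 151
rgb(164, 153, 151) = #A49997.

#A49997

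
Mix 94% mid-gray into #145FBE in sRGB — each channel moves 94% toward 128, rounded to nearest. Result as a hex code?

#145FBE is rgb(20, 95, 190).
A 94% tone moves each channel 94% toward 128:
  R: 20 + 0.94×(128−20) = 20 + 101.52 = 121.52 → 122
  G: 95 + 0.94×(128−95) = 95 + 31.02 = 126.02 → 126
  B: 190 − 58.28 = 131.72 → 132
rgb(122, 126, 132) = #7A7E84.

#7A7E84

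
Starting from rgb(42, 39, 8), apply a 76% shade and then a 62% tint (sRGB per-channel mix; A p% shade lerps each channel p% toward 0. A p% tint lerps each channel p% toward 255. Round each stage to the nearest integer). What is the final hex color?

A 76% shade moves each channel 76% toward 0:
  R: 42 + 0.76×(0−42) = 42 − 31.92 = 10.08 → 10
  G: 39 + 0.76×(0−39) = 39 − 29.64 = 9.36 → 9
  B: 8 + 0.76×(0−8) = 8 − 6.08 = 1.92 → 2
After the shade: rgb(10, 9, 2) = #0a0902.
Lerp each channel 62% toward 255:
  R: 10 + 0.62×(255−10) = 10 + 151.9 = 161.9 → 162
  G: 9 + 0.62×(255−9) = 9 + 152.52 = 161.52 → 162
  B: 2 + 0.62×(255−2) = 2 + 156.86 = 158.86 → 159
rgb(162, 162, 159) = #a2a29f.

#a2a29f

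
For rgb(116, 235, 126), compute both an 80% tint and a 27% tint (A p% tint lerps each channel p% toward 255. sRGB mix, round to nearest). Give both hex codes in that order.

80% tint:
  R: 116 + 0.8×(255−116) = 116 + 111.2 = 227.2 → 227
  G: 235 + 0.8×(255−235) = 235 + 16 = 251 → 251
  B: 126 + 0.8×(255−126) = 126 + 103.2 = 229.2 → 229
  → #E3FBE5
27% tint:
  R: 116 + 37.53 = 153.53 → 154
  G: 235 + 5.4 = 240.4 → 240
  B: 126 + 0.27×(255−126) = 126 + 34.83 = 160.83 → 161
  → #9AF0A1

#E3FBE5, #9AF0A1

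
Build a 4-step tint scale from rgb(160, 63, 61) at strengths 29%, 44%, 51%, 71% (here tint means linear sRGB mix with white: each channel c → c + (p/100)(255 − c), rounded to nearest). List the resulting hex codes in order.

29%: (160 + 27.55 = 187.55→188, 63 + 55.68 = 118.68→119, 61 + 56.26 = 117.26→117) → #BC7775
44%: (160 + 41.8 = 201.8→202, 63 + 84.48 = 147.48→147, 61 + 85.36 = 146.36→146) → #CA9392
51%: (160 + 48.45 = 208.45→208, 63 + 97.92 = 160.92→161, 61 + 98.94 = 159.94→160) → #D0A1A0
71%: (160 + 67.45 = 227.45→227, 63 + 136.32 = 199.32→199, 61 + 137.74 = 198.74→199) → #E3C7C7

#BC7775, #CA9392, #D0A1A0, #E3C7C7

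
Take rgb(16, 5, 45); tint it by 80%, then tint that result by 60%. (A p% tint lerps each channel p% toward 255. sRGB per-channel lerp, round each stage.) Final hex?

Per channel, c → c + 0.8(255 − c):
  R: 16 + 0.8×(255−16) = 16 + 191.2 = 207.2 → 207
  G: 5 + 200 = 205 → 205
  B: 45 + 168 = 213 → 213
After the tint: rgb(207, 205, 213) = #CFCDD5.
Per channel, c → c + 0.6(255 − c):
  R: 207 + 0.6×(255−207) = 207 + 28.8 = 235.8 → 236
  G: 205 + 0.6×(255−205) = 205 + 30 = 235 → 235
  B: 213 + 0.6×(255−213) = 213 + 25.2 = 238.2 → 238
rgb(236, 235, 238) = #ECEBEE.

#ECEBEE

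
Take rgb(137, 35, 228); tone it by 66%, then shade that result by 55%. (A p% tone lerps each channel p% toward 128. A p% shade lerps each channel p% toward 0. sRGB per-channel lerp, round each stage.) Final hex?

#3B2B49

Per channel, c → c + 0.66(128 − c):
  R: 137 + 0.66×(128−137) = 137 − 5.94 = 131.06 → 131
  G: 35 + 61.38 = 96.38 → 96
  B: 228 + 0.66×(128−228) = 228 − 66 = 162 → 162
After the tone: rgb(131, 96, 162) = #8360A2.
Per channel, c → c + 0.55(0 − c):
  R: 131 − 72.05 = 58.95 → 59
  G: 96 + 0.55×(0−96) = 96 − 52.8 = 43.2 → 43
  B: 162 − 89.1 = 72.9 → 73
rgb(59, 43, 73) = #3B2B49.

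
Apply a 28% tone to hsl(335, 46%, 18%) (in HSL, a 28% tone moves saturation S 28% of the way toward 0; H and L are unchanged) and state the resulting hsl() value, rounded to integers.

S moves 28% from 46 toward 0: 46 − 12.88 = 33.12 → 33.
H and L are unchanged.

hsl(335, 33%, 18%)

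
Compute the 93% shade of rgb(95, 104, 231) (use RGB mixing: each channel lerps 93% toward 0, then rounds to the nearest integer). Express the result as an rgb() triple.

Lerp each channel 93% toward 0:
  R: 95 + 0.93×(0−95) = 95 − 88.35 = 6.65 → 7
  G: 104 − 96.72 = 7.28 → 7
  B: 231 − 214.83 = 16.17 → 16

rgb(7, 7, 16)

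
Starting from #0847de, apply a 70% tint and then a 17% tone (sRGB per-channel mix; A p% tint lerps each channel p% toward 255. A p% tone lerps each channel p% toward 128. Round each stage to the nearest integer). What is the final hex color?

#0847de is rgb(8, 71, 222).
Lerp each channel 70% toward 255:
  R: 8 + 0.7×(255−8) = 8 + 172.9 = 180.9 → 181
  G: 71 + 0.7×(255−71) = 71 + 128.8 = 199.8 → 200
  B: 222 + 0.7×(255−222) = 222 + 23.1 = 245.1 → 245
After the tint: rgb(181, 200, 245) = #b5c8f5.
A 17% tone moves each channel 17% toward 128:
  R: 181 + 0.17×(128−181) = 181 − 9.01 = 171.99 → 172
  G: 200 + 0.17×(128−200) = 200 − 12.24 = 187.76 → 188
  B: 245 + 0.17×(128−245) = 245 − 19.89 = 225.11 → 225
rgb(172, 188, 225) = #acbce1.

#acbce1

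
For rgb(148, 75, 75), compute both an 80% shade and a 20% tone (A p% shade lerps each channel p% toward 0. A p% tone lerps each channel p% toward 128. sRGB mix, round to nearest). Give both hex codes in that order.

80% shade:
  R: 148 − 118.4 = 29.6 → 30
  G: 75 + 0.8×(0−75) = 75 − 60 = 15 → 15
  B: 75 − 60 = 15 → 15
  → #1E0F0F
20% tone:
  R: 148 − 4 = 144 → 144
  G: 75 + 10.6 = 85.6 → 86
  B: 75 + 0.2×(128−75) = 75 + 10.6 = 85.6 → 86
  → #905656

#1E0F0F, #905656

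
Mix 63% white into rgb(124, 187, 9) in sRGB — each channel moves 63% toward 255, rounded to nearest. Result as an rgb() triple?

A 63% tint moves each channel 63% toward 255:
  R: 124 + 0.63×(255−124) = 124 + 82.53 = 206.53 → 207
  G: 187 + 0.63×(255−187) = 187 + 42.84 = 229.84 → 230
  B: 9 + 0.63×(255−9) = 9 + 154.98 = 163.98 → 164

rgb(207, 230, 164)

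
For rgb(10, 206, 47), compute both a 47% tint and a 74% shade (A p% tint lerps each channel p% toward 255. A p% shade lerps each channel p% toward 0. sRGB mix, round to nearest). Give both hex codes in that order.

47% tint:
  R: 10 + 115.15 = 125.15 → 125
  G: 206 + 0.47×(255−206) = 206 + 23.03 = 229.03 → 229
  B: 47 + 0.47×(255−47) = 47 + 97.76 = 144.76 → 145
  → #7de591
74% shade:
  R: 10 + 0.74×(0−10) = 10 − 7.4 = 2.6 → 3
  G: 206 + 0.74×(0−206) = 206 − 152.44 = 53.56 → 54
  B: 47 + 0.74×(0−47) = 47 − 34.78 = 12.22 → 12
  → #03360c

#7de591, #03360c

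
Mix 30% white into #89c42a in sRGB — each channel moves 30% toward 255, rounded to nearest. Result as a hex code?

#acd66a

#89c42a is rgb(137, 196, 42).
A 30% tint moves each channel 30% toward 255:
  R: 137 + 35.4 = 172.4 → 172
  G: 196 + 0.3×(255−196) = 196 + 17.7 = 213.7 → 214
  B: 42 + 0.3×(255−42) = 42 + 63.9 = 105.9 → 106
rgb(172, 214, 106) = #acd66a.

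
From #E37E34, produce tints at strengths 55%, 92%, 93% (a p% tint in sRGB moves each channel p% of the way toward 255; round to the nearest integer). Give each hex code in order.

#F2C5A4, #FDF5EF, #FDF6F1

#E37E34 is rgb(227, 126, 52).
55%: (227 + 15.4 = 242.4→242, 126 + 70.95 = 196.95→197, 52 + 111.65 = 163.65→164) → #F2C5A4
92%: (227 + 25.76 = 252.76→253, 126 + 118.68 = 244.68→245, 52 + 186.76 = 238.76→239) → #FDF5EF
93%: (227 + 26.04 = 253.04→253, 126 + 119.97 = 245.97→246, 52 + 188.79 = 240.79→241) → #FDF6F1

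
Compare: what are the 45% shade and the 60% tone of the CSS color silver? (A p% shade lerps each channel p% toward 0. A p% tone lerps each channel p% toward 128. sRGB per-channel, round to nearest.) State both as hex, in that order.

#6A6A6A, #9A9A9A

CSS silver is rgb(192, 192, 192).
45% shade:
  R: 192 + 0.45×(0−192) = 192 − 86.4 = 105.6 → 106
  G: 192 + 0.45×(0−192) = 192 − 86.4 = 105.6 → 106
  B: 192 + 0.45×(0−192) = 192 − 86.4 = 105.6 → 106
  → #6A6A6A
60% tone:
  R: 192 − 38.4 = 153.6 → 154
  G: 192 + 0.6×(128−192) = 192 − 38.4 = 153.6 → 154
  B: 192 − 38.4 = 153.6 → 154
  → #9A9A9A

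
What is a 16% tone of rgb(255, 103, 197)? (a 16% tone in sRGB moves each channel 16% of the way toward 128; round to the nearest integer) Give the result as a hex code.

Lerp each channel 16% toward 128:
  R: 255 + 0.16×(128−255) = 255 − 20.32 = 234.68 → 235
  G: 103 + 0.16×(128−103) = 103 + 4 = 107 → 107
  B: 197 + 0.16×(128−197) = 197 − 11.04 = 185.96 → 186
rgb(235, 107, 186) = #eb6bba.

#eb6bba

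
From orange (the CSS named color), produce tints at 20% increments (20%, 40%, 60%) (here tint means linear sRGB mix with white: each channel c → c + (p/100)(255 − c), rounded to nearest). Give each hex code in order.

#FFB733, #FFC966, #FFDB99

CSS orange is rgb(255, 165, 0).
20%: (255→255, 165 + 18 = 183→183, 0 + 51 = 51→51) → #FFB733
40%: (255→255, 165 + 36 = 201→201, 0 + 102 = 102→102) → #FFC966
60%: (255→255, 165 + 54 = 219→219, 0 + 153 = 153→153) → #FFDB99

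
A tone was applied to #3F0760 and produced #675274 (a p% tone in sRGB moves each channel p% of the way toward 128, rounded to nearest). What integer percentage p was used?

#3F0760 is rgb(63, 7, 96); #675274 is rgb(103, 82, 116).
On the G channel (widest range): 82 ≈ 7 + (p/100)(128 − 7), so p ≈ 100×(82 − 7)/(128 − 7) = 7500/121 = 61.98.
p = 62 reproduces all three channels after rounding.

62%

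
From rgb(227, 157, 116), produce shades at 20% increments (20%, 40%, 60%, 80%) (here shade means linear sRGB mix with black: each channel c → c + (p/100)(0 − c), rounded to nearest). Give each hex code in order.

#B67E5D, #885E46, #5B3F2E, #2D1F17

20%: (227 − 45.4 = 181.6→182, 157 − 31.4 = 125.6→126, 116 − 23.2 = 92.8→93) → #B67E5D
40%: (227 − 90.8 = 136.2→136, 157 − 62.8 = 94.2→94, 116 − 46.4 = 69.6→70) → #885E46
60%: (227 − 136.2 = 90.8→91, 157 − 94.2 = 62.8→63, 116 − 69.6 = 46.4→46) → #5B3F2E
80%: (227 − 181.6 = 45.4→45, 157 − 125.6 = 31.4→31, 116 − 92.8 = 23.2→23) → #2D1F17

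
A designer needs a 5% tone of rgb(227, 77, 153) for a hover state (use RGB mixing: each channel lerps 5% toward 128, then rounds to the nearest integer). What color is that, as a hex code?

#DE5098

A 5% tone moves each channel 5% toward 128:
  R: 227 + 0.05×(128−227) = 227 − 4.95 = 222.05 → 222
  G: 77 + 0.05×(128−77) = 77 + 2.55 = 79.55 → 80
  B: 153 + 0.05×(128−153) = 153 − 1.25 = 151.75 → 152
rgb(222, 80, 152) = #DE5098.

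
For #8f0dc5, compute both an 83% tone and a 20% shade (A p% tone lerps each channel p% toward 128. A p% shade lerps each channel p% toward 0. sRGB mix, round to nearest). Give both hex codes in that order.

#836c8c, #720a9e

#8f0dc5 is rgb(143, 13, 197).
83% tone:
  R: 143 + 0.83×(128−143) = 143 − 12.45 = 130.55 → 131
  G: 13 + 0.83×(128−13) = 13 + 95.45 = 108.45 → 108
  B: 197 + 0.83×(128−197) = 197 − 57.27 = 139.73 → 140
  → #836c8c
20% shade:
  R: 143 + 0.2×(0−143) = 143 − 28.6 = 114.4 → 114
  G: 13 + 0.2×(0−13) = 13 − 2.6 = 10.4 → 10
  B: 197 + 0.2×(0−197) = 197 − 39.4 = 157.6 → 158
  → #720a9e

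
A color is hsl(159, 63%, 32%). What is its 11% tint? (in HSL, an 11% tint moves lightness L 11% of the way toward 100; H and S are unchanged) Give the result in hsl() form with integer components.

hsl(159, 63%, 39%)

L moves 11% from 32 toward 100: 32 + 7.48 = 39.48 → 39.
H and S are unchanged.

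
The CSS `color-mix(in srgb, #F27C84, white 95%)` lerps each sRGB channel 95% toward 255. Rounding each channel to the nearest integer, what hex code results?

#FEF8F9

#F27C84 is rgb(242, 124, 132).
A 95% tint moves each channel 95% toward 255:
  R: 242 + 12.35 = 254.35 → 254
  G: 124 + 0.95×(255−124) = 124 + 124.45 = 248.45 → 248
  B: 132 + 0.95×(255−132) = 132 + 116.85 = 248.85 → 249
rgb(254, 248, 249) = #FEF8F9.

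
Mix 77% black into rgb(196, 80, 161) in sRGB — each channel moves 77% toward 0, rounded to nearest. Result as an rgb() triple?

rgb(45, 18, 37)

A 77% shade moves each channel 77% toward 0:
  R: 196 + 0.77×(0−196) = 196 − 150.92 = 45.08 → 45
  G: 80 − 61.6 = 18.4 → 18
  B: 161 + 0.77×(0−161) = 161 − 123.97 = 37.03 → 37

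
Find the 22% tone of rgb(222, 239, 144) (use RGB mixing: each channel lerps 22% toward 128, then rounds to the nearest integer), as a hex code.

#C9D78C

A 22% tone moves each channel 22% toward 128:
  R: 222 + 0.22×(128−222) = 222 − 20.68 = 201.32 → 201
  G: 239 − 24.42 = 214.58 → 215
  B: 144 + 0.22×(128−144) = 144 − 3.52 = 140.48 → 140
rgb(201, 215, 140) = #C9D78C.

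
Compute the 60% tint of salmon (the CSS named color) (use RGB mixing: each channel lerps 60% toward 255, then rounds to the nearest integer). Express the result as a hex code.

CSS salmon is rgb(250, 128, 114).
Lerp each channel 60% toward 255:
  R: 250 + 0.6×(255−250) = 250 + 3 = 253 → 253
  G: 128 + 0.6×(255−128) = 128 + 76.2 = 204.2 → 204
  B: 114 + 84.6 = 198.6 → 199
rgb(253, 204, 199) = #FDCCC7.

#FDCCC7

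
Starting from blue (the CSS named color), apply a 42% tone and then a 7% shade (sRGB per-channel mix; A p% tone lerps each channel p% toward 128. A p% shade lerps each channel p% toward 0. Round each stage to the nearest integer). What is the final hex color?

CSS blue is rgb(0, 0, 255).
Lerp each channel 42% toward 128:
  R: 0 + 0.42×(128−0) = 0 + 53.76 = 53.76 → 54
  G: 0 + 53.76 = 53.76 → 54
  B: 255 + 0.42×(128−255) = 255 − 53.34 = 201.66 → 202
After the tone: rgb(54, 54, 202) = #3636CA.
Per channel, c → c + 0.07(0 − c):
  R: 54 − 3.78 = 50.22 → 50
  G: 54 + 0.07×(0−54) = 54 − 3.78 = 50.22 → 50
  B: 202 + 0.07×(0−202) = 202 − 14.14 = 187.86 → 188
rgb(50, 50, 188) = #3232BC.

#3232BC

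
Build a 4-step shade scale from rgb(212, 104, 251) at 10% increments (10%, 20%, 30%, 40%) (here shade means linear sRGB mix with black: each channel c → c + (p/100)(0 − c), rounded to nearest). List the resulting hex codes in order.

10%: (212 − 21.2 = 190.8→191, 104 − 10.4 = 93.6→94, 251 − 25.1 = 225.9→226) → #bf5ee2
20%: (212 − 42.4 = 169.6→170, 104 − 20.8 = 83.2→83, 251 − 50.2 = 200.8→201) → #aa53c9
30%: (212 − 63.6 = 148.4→148, 104 − 31.2 = 72.8→73, 251 − 75.3 = 175.7→176) → #9449b0
40%: (212 − 84.8 = 127.2→127, 104 − 41.6 = 62.4→62, 251 − 100.4 = 150.6→151) → #7f3e97

#bf5ee2, #aa53c9, #9449b0, #7f3e97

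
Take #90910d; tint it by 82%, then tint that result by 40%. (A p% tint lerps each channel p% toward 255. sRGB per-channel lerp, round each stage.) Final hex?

#90910d is rgb(144, 145, 13).
An 82% tint moves each channel 82% toward 255:
  R: 144 + 0.82×(255−144) = 144 + 91.02 = 235.02 → 235
  G: 145 + 0.82×(255−145) = 145 + 90.2 = 235.2 → 235
  B: 13 + 198.44 = 211.44 → 211
After the tint: rgb(235, 235, 211) = #ebebd3.
A 40% tint moves each channel 40% toward 255:
  R: 235 + 0.4×(255−235) = 235 + 8 = 243 → 243
  G: 235 + 8 = 243 → 243
  B: 211 + 17.6 = 228.6 → 229
rgb(243, 243, 229) = #f3f3e5.

#f3f3e5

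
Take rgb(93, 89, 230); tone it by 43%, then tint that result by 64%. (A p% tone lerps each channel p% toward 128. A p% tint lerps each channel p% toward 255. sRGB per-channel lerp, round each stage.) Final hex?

Lerp each channel 43% toward 128:
  R: 93 + 0.43×(128−93) = 93 + 15.05 = 108.05 → 108
  G: 89 + 16.77 = 105.77 → 106
  B: 230 − 43.86 = 186.14 → 186
After the tone: rgb(108, 106, 186) = #6C6ABA.
A 64% tint moves each channel 64% toward 255:
  R: 108 + 94.08 = 202.08 → 202
  G: 106 + 0.64×(255−106) = 106 + 95.36 = 201.36 → 201
  B: 186 + 0.64×(255−186) = 186 + 44.16 = 230.16 → 230
rgb(202, 201, 230) = #CAC9E6.

#CAC9E6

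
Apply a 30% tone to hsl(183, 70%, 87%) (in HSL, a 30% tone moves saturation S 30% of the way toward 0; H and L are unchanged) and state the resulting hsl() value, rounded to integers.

hsl(183, 49%, 87%)

S moves 30% from 70 toward 0: 70 − 21 = 49 → 49.
H and L are unchanged.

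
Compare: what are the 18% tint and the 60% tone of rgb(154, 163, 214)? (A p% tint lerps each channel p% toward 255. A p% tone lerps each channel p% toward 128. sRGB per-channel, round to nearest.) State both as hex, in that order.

#ACB4DD, #8A8EA2

18% tint:
  R: 154 + 18.18 = 172.18 → 172
  G: 163 + 0.18×(255−163) = 163 + 16.56 = 179.56 → 180
  B: 214 + 7.38 = 221.38 → 221
  → #ACB4DD
60% tone:
  R: 154 + 0.6×(128−154) = 154 − 15.6 = 138.4 → 138
  G: 163 − 21 = 142 → 142
  B: 214 + 0.6×(128−214) = 214 − 51.6 = 162.4 → 162
  → #8A8EA2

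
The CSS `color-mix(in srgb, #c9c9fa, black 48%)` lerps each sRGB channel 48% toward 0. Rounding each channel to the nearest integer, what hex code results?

#696982

#c9c9fa is rgb(201, 201, 250).
Per channel, c → c + 0.48(0 − c):
  R: 201 − 96.48 = 104.52 → 105
  G: 201 − 96.48 = 104.52 → 105
  B: 250 − 120 = 130 → 130
rgb(105, 105, 130) = #696982.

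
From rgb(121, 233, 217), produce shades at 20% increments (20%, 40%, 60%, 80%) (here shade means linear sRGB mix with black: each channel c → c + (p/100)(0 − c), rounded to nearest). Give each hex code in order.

20%: (121 − 24.2 = 96.8→97, 233 − 46.6 = 186.4→186, 217 − 43.4 = 173.6→174) → #61BAAE
40%: (121 − 48.4 = 72.6→73, 233 − 93.2 = 139.8→140, 217 − 86.8 = 130.2→130) → #498C82
60%: (121 − 72.6 = 48.4→48, 233 − 139.8 = 93.2→93, 217 − 130.2 = 86.8→87) → #305D57
80%: (121 − 96.8 = 24.2→24, 233 − 186.4 = 46.6→47, 217 − 173.6 = 43.4→43) → #182F2B

#61BAAE, #498C82, #305D57, #182F2B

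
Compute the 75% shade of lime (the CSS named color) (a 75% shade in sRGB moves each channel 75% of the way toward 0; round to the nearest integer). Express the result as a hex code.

CSS lime is rgb(0, 255, 0).
Per channel, c → c + 0.75(0 − c):
  R: 0 + 0 = 0 → 0
  G: 255 + 0.75×(0−255) = 255 − 191.25 = 63.75 → 64
  B: 0 + 0.75×(0−0) = 0 + 0 = 0 → 0
rgb(0, 64, 0) = #004000.

#004000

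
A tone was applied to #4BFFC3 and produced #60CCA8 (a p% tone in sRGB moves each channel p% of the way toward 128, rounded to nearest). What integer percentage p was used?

#4BFFC3 is rgb(75, 255, 195); #60CCA8 is rgb(96, 204, 168).
On the G channel (widest range): 204 ≈ 255 + (p/100)(128 − 255), so p ≈ 100×(204 − 255)/(128 − 255) = -5100/-127 = 40.16.
p = 40 reproduces all three channels after rounding.

40%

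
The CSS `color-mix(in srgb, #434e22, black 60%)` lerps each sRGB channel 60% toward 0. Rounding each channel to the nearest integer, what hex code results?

#1b1f0e

#434e22 is rgb(67, 78, 34).
Lerp each channel 60% toward 0:
  R: 67 + 0.6×(0−67) = 67 − 40.2 = 26.8 → 27
  G: 78 + 0.6×(0−78) = 78 − 46.8 = 31.2 → 31
  B: 34 − 20.4 = 13.6 → 14
rgb(27, 31, 14) = #1b1f0e.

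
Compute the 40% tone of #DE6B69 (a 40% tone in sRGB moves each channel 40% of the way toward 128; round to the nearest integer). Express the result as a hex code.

#DE6B69 is rgb(222, 107, 105).
A 40% tone moves each channel 40% toward 128:
  R: 222 − 37.6 = 184.4 → 184
  G: 107 + 0.4×(128−107) = 107 + 8.4 = 115.4 → 115
  B: 105 + 0.4×(128−105) = 105 + 9.2 = 114.2 → 114
rgb(184, 115, 114) = #B87372.

#B87372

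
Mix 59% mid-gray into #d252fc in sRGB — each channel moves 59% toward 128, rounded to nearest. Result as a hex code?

#a26db3

#d252fc is rgb(210, 82, 252).
Lerp each channel 59% toward 128:
  R: 210 − 48.38 = 161.62 → 162
  G: 82 + 0.59×(128−82) = 82 + 27.14 = 109.14 → 109
  B: 252 − 73.16 = 178.84 → 179
rgb(162, 109, 179) = #a26db3.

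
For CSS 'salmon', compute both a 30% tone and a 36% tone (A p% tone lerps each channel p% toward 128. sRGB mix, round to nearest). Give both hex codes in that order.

#d58076, #ce8077

CSS salmon is rgb(250, 128, 114).
30% tone:
  R: 250 + 0.3×(128−250) = 250 − 36.6 = 213.4 → 213
  G: 128 + 0.3×(128−128) = 128 + 0 = 128 → 128
  B: 114 + 0.3×(128−114) = 114 + 4.2 = 118.2 → 118
  → #d58076
36% tone:
  R: 250 + 0.36×(128−250) = 250 − 43.92 = 206.08 → 206
  G: 128 + 0 = 128 → 128
  B: 114 + 0.36×(128−114) = 114 + 5.04 = 119.04 → 119
  → #ce8077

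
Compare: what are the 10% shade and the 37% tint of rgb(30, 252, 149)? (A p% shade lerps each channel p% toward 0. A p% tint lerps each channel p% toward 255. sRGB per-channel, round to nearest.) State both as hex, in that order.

10% shade:
  R: 30 + 0.1×(0−30) = 30 − 3 = 27 → 27
  G: 252 + 0.1×(0−252) = 252 − 25.2 = 226.8 → 227
  B: 149 + 0.1×(0−149) = 149 − 14.9 = 134.1 → 134
  → #1BE386
37% tint:
  R: 30 + 83.25 = 113.25 → 113
  G: 252 + 1.11 = 253.11 → 253
  B: 149 + 0.37×(255−149) = 149 + 39.22 = 188.22 → 188
  → #71FDBC

#1BE386, #71FDBC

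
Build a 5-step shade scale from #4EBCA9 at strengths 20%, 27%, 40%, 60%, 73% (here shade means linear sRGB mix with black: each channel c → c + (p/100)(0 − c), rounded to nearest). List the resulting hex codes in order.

#3E9687, #39897B, #2F7165, #1F4B44, #15332E

#4EBCA9 is rgb(78, 188, 169).
20%: (78 − 15.6 = 62.4→62, 188 − 37.6 = 150.4→150, 169 − 33.8 = 135.2→135) → #3E9687
27%: (78 − 21.06 = 56.94→57, 188 − 50.76 = 137.24→137, 169 − 45.63 = 123.37→123) → #39897B
40%: (78 − 31.2 = 46.8→47, 188 − 75.2 = 112.8→113, 169 − 67.6 = 101.4→101) → #2F7165
60%: (78 − 46.8 = 31.2→31, 188 − 112.8 = 75.2→75, 169 − 101.4 = 67.6→68) → #1F4B44
73%: (78 − 56.94 = 21.06→21, 188 − 137.24 = 50.76→51, 169 − 123.37 = 45.63→46) → #15332E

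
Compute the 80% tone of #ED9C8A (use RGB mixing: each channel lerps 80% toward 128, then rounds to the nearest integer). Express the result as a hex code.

#968682

#ED9C8A is rgb(237, 156, 138).
An 80% tone moves each channel 80% toward 128:
  R: 237 − 87.2 = 149.8 → 150
  G: 156 + 0.8×(128−156) = 156 − 22.4 = 133.6 → 134
  B: 138 + 0.8×(128−138) = 138 − 8 = 130 → 130
rgb(150, 134, 130) = #968682.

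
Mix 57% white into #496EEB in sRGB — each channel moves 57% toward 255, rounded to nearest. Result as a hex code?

#B1C1F6

#496EEB is rgb(73, 110, 235).
Per channel, c → c + 0.57(255 − c):
  R: 73 + 103.74 = 176.74 → 177
  G: 110 + 82.65 = 192.65 → 193
  B: 235 + 0.57×(255−235) = 235 + 11.4 = 246.4 → 246
rgb(177, 193, 246) = #B1C1F6.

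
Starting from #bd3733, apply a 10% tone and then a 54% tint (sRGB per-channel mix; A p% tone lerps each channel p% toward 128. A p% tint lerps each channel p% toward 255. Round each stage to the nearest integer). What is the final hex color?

#dea6a5

#bd3733 is rgb(189, 55, 51).
Per channel, c → c + 0.1(128 − c):
  R: 189 + 0.1×(128−189) = 189 − 6.1 = 182.9 → 183
  G: 55 + 0.1×(128−55) = 55 + 7.3 = 62.3 → 62
  B: 51 + 0.1×(128−51) = 51 + 7.7 = 58.7 → 59
After the tone: rgb(183, 62, 59) = #b73e3b.
Lerp each channel 54% toward 255:
  R: 183 + 0.54×(255−183) = 183 + 38.88 = 221.88 → 222
  G: 62 + 104.22 = 166.22 → 166
  B: 59 + 105.84 = 164.84 → 165
rgb(222, 166, 165) = #dea6a5.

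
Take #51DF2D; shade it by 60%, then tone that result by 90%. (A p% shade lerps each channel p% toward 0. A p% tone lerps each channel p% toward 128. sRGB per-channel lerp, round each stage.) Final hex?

#767C75

#51DF2D is rgb(81, 223, 45).
Per channel, c → c + 0.6(0 − c):
  R: 81 + 0.6×(0−81) = 81 − 48.6 = 32.4 → 32
  G: 223 + 0.6×(0−223) = 223 − 133.8 = 89.2 → 89
  B: 45 + 0.6×(0−45) = 45 − 27 = 18 → 18
After the shade: rgb(32, 89, 18) = #205912.
Lerp each channel 90% toward 128:
  R: 32 + 86.4 = 118.4 → 118
  G: 89 + 0.9×(128−89) = 89 + 35.1 = 124.1 → 124
  B: 18 + 99 = 117 → 117
rgb(118, 124, 117) = #767C75.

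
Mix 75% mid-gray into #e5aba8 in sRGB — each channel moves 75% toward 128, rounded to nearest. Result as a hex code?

#e5aba8 is rgb(229, 171, 168).
Lerp each channel 75% toward 128:
  R: 229 + 0.75×(128−229) = 229 − 75.75 = 153.25 → 153
  G: 171 + 0.75×(128−171) = 171 − 32.25 = 138.75 → 139
  B: 168 + 0.75×(128−168) = 168 − 30 = 138 → 138
rgb(153, 139, 138) = #998b8a.

#998b8a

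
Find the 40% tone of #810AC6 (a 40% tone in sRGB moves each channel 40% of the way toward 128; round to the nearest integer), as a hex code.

#810AC6 is rgb(129, 10, 198).
Per channel, c → c + 0.4(128 − c):
  R: 129 + 0.4×(128−129) = 129 − 0.4 = 128.6 → 129
  G: 10 + 47.2 = 57.2 → 57
  B: 198 − 28 = 170 → 170
rgb(129, 57, 170) = #8139AA.

#8139AA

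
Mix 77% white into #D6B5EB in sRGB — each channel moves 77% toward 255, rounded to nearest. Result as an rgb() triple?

rgb(246, 238, 250)

#D6B5EB is rgb(214, 181, 235).
Lerp each channel 77% toward 255:
  R: 214 + 0.77×(255−214) = 214 + 31.57 = 245.57 → 246
  G: 181 + 56.98 = 237.98 → 238
  B: 235 + 0.77×(255−235) = 235 + 15.4 = 250.4 → 250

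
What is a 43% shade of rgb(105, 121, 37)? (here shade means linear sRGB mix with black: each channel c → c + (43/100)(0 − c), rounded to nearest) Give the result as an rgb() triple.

A 43% shade moves each channel 43% toward 0:
  R: 105 − 45.15 = 59.85 → 60
  G: 121 − 52.03 = 68.97 → 69
  B: 37 + 0.43×(0−37) = 37 − 15.91 = 21.09 → 21

rgb(60, 69, 21)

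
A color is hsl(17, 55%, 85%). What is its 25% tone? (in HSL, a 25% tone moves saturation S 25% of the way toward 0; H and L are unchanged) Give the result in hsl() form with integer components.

S moves 25% from 55 toward 0: 55 − 13.75 = 41.25 → 41.
H and L are unchanged.

hsl(17, 41%, 85%)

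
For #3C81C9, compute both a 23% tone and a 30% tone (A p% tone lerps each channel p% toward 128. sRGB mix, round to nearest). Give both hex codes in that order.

#4C81B8, #5081B3

#3C81C9 is rgb(60, 129, 201).
23% tone:
  R: 60 + 0.23×(128−60) = 60 + 15.64 = 75.64 → 76
  G: 129 − 0.23 = 128.77 → 129
  B: 201 + 0.23×(128−201) = 201 − 16.79 = 184.21 → 184
  → #4C81B8
30% tone:
  R: 60 + 0.3×(128−60) = 60 + 20.4 = 80.4 → 80
  G: 129 − 0.3 = 128.7 → 129
  B: 201 − 21.9 = 179.1 → 179
  → #5081B3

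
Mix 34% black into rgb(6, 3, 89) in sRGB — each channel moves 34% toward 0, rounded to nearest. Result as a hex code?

#04023b

A 34% shade moves each channel 34% toward 0:
  R: 6 + 0.34×(0−6) = 6 − 2.04 = 3.96 → 4
  G: 3 + 0.34×(0−3) = 3 − 1.02 = 1.98 → 2
  B: 89 + 0.34×(0−89) = 89 − 30.26 = 58.74 → 59
rgb(4, 2, 59) = #04023b.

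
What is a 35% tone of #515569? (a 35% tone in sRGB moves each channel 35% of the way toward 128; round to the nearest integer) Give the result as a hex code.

#616471

#515569 is rgb(81, 85, 105).
Lerp each channel 35% toward 128:
  R: 81 + 0.35×(128−81) = 81 + 16.45 = 97.45 → 97
  G: 85 + 0.35×(128−85) = 85 + 15.05 = 100.05 → 100
  B: 105 + 0.35×(128−105) = 105 + 8.05 = 113.05 → 113
rgb(97, 100, 113) = #616471.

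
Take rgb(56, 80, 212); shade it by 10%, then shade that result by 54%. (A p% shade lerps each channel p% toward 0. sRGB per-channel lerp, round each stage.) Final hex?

A 10% shade moves each channel 10% toward 0:
  R: 56 − 5.6 = 50.4 → 50
  G: 80 + 0.1×(0−80) = 80 − 8 = 72 → 72
  B: 212 + 0.1×(0−212) = 212 − 21.2 = 190.8 → 191
After the shade: rgb(50, 72, 191) = #3248BF.
Lerp each channel 54% toward 0:
  R: 50 − 27 = 23 → 23
  G: 72 + 0.54×(0−72) = 72 − 38.88 = 33.12 → 33
  B: 191 + 0.54×(0−191) = 191 − 103.14 = 87.86 → 88
rgb(23, 33, 88) = #172158.

#172158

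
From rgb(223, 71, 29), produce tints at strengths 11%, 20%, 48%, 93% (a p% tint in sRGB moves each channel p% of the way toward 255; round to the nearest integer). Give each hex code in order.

11%: (223 + 3.52 = 226.52→227, 71 + 20.24 = 91.24→91, 29 + 24.86 = 53.86→54) → #E35B36
20%: (223 + 6.4 = 229.4→229, 71 + 36.8 = 107.8→108, 29 + 45.2 = 74.2→74) → #E56C4A
48%: (223 + 15.36 = 238.36→238, 71 + 88.32 = 159.32→159, 29 + 108.48 = 137.48→137) → #EE9F89
93%: (223 + 29.76 = 252.76→253, 71 + 171.12 = 242.12→242, 29 + 210.18 = 239.18→239) → #FDF2EF

#E35B36, #E56C4A, #EE9F89, #FDF2EF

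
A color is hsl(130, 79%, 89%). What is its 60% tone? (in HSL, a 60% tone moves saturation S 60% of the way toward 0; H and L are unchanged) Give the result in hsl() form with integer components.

hsl(130, 32%, 89%)

S moves 60% from 79 toward 0: 79 − 47.4 = 31.6 → 32.
H and L are unchanged.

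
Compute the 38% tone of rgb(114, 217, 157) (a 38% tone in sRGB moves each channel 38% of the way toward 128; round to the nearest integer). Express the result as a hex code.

A 38% tone moves each channel 38% toward 128:
  R: 114 + 5.32 = 119.32 → 119
  G: 217 + 0.38×(128−217) = 217 − 33.82 = 183.18 → 183
  B: 157 + 0.38×(128−157) = 157 − 11.02 = 145.98 → 146
rgb(119, 183, 146) = #77B792.

#77B792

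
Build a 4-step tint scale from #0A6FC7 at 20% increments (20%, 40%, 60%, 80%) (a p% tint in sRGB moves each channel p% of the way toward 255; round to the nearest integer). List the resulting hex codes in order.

#0A6FC7 is rgb(10, 111, 199).
20%: (10 + 49 = 59→59, 111 + 28.8 = 139.8→140, 199 + 11.2 = 210.2→210) → #3B8CD2
40%: (10 + 98 = 108→108, 111 + 57.6 = 168.6→169, 199 + 22.4 = 221.4→221) → #6CA9DD
60%: (10 + 147 = 157→157, 111 + 86.4 = 197.4→197, 199 + 33.6 = 232.6→233) → #9DC5E9
80%: (10 + 196 = 206→206, 111 + 115.2 = 226.2→226, 199 + 44.8 = 243.8→244) → #CEE2F4

#3B8CD2, #6CA9DD, #9DC5E9, #CEE2F4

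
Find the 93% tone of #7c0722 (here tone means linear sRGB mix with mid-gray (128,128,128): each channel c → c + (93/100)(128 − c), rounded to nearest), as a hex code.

#7c0722 is rgb(124, 7, 34).
Lerp each channel 93% toward 128:
  R: 124 + 0.93×(128−124) = 124 + 3.72 = 127.72 → 128
  G: 7 + 0.93×(128−7) = 7 + 112.53 = 119.53 → 120
  B: 34 + 0.93×(128−34) = 34 + 87.42 = 121.42 → 121
rgb(128, 120, 121) = #807879.

#807879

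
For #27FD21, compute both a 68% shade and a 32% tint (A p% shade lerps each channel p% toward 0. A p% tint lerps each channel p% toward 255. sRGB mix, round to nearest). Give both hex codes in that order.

#27FD21 is rgb(39, 253, 33).
68% shade:
  R: 39 − 26.52 = 12.48 → 12
  G: 253 + 0.68×(0−253) = 253 − 172.04 = 80.96 → 81
  B: 33 + 0.68×(0−33) = 33 − 22.44 = 10.56 → 11
  → #0C510B
32% tint:
  R: 39 + 0.32×(255−39) = 39 + 69.12 = 108.12 → 108
  G: 253 + 0.32×(255−253) = 253 + 0.64 = 253.64 → 254
  B: 33 + 0.32×(255−33) = 33 + 71.04 = 104.04 → 104
  → #6CFE68

#0C510B, #6CFE68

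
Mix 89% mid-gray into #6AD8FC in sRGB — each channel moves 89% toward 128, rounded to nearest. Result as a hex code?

#7E8A8E

#6AD8FC is rgb(106, 216, 252).
An 89% tone moves each channel 89% toward 128:
  R: 106 + 19.58 = 125.58 → 126
  G: 216 − 78.32 = 137.68 → 138
  B: 252 − 110.36 = 141.64 → 142
rgb(126, 138, 142) = #7E8A8E.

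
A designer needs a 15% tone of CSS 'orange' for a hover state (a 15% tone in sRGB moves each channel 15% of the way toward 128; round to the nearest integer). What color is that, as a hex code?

CSS orange is rgb(255, 165, 0).
Per channel, c → c + 0.15(128 − c):
  R: 255 − 19.05 = 235.95 → 236
  G: 165 − 5.55 = 159.45 → 159
  B: 0 + 0.15×(128−0) = 0 + 19.2 = 19.2 → 19
rgb(236, 159, 19) = #EC9F13.

#EC9F13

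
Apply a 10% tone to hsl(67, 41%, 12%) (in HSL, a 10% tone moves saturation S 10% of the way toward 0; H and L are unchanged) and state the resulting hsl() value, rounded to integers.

hsl(67, 37%, 12%)

S moves 10% from 41 toward 0: 41 − 4.1 = 36.9 → 37.
H and L are unchanged.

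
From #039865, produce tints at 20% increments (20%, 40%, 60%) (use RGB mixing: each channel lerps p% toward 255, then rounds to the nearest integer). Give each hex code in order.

#039865 is rgb(3, 152, 101).
20%: (3 + 50.4 = 53.4→53, 152 + 20.6 = 172.6→173, 101 + 30.8 = 131.8→132) → #35AD84
40%: (3 + 100.8 = 103.8→104, 152 + 41.2 = 193.2→193, 101 + 61.6 = 162.6→163) → #68C1A3
60%: (3 + 151.2 = 154.2→154, 152 + 61.8 = 213.8→214, 101 + 92.4 = 193.4→193) → #9AD6C1

#35AD84, #68C1A3, #9AD6C1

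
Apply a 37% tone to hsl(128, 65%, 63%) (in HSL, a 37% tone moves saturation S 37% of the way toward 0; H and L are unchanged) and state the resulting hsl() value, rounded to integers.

hsl(128, 41%, 63%)

S moves 37% from 65 toward 0: 65 − 24.05 = 40.95 → 41.
H and L are unchanged.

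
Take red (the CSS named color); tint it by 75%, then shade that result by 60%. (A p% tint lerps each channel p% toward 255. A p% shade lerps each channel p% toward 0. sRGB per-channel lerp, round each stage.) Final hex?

#664C4C

CSS red is rgb(255, 0, 0).
Per channel, c → c + 0.75(255 − c):
  R: 255 + 0.75×(255−255) = 255 + 0 = 255 → 255
  G: 0 + 191.25 = 191.25 → 191
  B: 0 + 0.75×(255−0) = 0 + 191.25 = 191.25 → 191
After the tint: rgb(255, 191, 191) = #FFBFBF.
Per channel, c → c + 0.6(0 − c):
  R: 255 + 0.6×(0−255) = 255 − 153 = 102 → 102
  G: 191 − 114.6 = 76.4 → 76
  B: 191 − 114.6 = 76.4 → 76
rgb(102, 76, 76) = #664C4C.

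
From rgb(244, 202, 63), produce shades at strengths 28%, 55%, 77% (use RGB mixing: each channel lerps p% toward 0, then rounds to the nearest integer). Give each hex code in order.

#B0912D, #6E5B1C, #382E0E

28%: (244 − 68.32 = 175.68→176, 202 − 56.56 = 145.44→145, 63 − 17.64 = 45.36→45) → #B0912D
55%: (244 − 134.2 = 109.8→110, 202 − 111.1 = 90.9→91, 63 − 34.65 = 28.35→28) → #6E5B1C
77%: (244 − 187.88 = 56.12→56, 202 − 155.54 = 46.46→46, 63 − 48.51 = 14.49→14) → #382E0E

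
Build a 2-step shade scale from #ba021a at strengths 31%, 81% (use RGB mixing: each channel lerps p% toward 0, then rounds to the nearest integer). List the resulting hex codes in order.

#800112, #230005

#ba021a is rgb(186, 2, 26).
31%: (186 − 57.66 = 128.34→128, 2 − 0.62 = 1.38→1, 26 − 8.06 = 17.94→18) → #800112
81%: (186 − 150.66 = 35.34→35, 2 − 1.62 = 0.38→0, 26 − 21.06 = 4.94→5) → #230005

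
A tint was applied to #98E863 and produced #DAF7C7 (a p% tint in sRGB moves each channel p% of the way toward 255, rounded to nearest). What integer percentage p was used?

#98E863 is rgb(152, 232, 99); #DAF7C7 is rgb(218, 247, 199).
On the B channel (widest range): 199 ≈ 99 + (p/100)(255 − 99), so p ≈ 100×(199 − 99)/(255 − 99) = 10000/156 = 64.10.
p = 64 reproduces all three channels after rounding.

64%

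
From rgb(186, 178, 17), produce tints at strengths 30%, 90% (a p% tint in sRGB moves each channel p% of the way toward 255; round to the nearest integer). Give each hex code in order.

30%: (186 + 20.7 = 206.7→207, 178 + 23.1 = 201.1→201, 17 + 71.4 = 88.4→88) → #CFC958
90%: (186 + 62.1 = 248.1→248, 178 + 69.3 = 247.3→247, 17 + 214.2 = 231.2→231) → #F8F7E7

#CFC958, #F8F7E7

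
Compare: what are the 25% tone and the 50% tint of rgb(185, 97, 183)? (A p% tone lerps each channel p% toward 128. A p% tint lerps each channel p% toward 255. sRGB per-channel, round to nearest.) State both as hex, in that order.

25% tone:
  R: 185 + 0.25×(128−185) = 185 − 14.25 = 170.75 → 171
  G: 97 + 0.25×(128−97) = 97 + 7.75 = 104.75 → 105
  B: 183 − 13.75 = 169.25 → 169
  → #AB69A9
50% tint:
  R: 185 + 0.5×(255−185) = 185 + 35 = 220 → 220
  G: 97 + 0.5×(255−97) = 97 + 79 = 176 → 176
  B: 183 + 0.5×(255−183) = 183 + 36 = 219 → 219
  → #DCB0DB

#AB69A9, #DCB0DB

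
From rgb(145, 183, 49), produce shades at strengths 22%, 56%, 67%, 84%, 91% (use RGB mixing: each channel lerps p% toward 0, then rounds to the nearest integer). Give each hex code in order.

#718F26, #405116, #303C10, #171D08, #0D1004

22%: (145 − 31.9 = 113.1→113, 183 − 40.26 = 142.74→143, 49 − 10.78 = 38.22→38) → #718F26
56%: (145 − 81.2 = 63.8→64, 183 − 102.48 = 80.52→81, 49 − 27.44 = 21.56→22) → #405116
67%: (145 − 97.15 = 47.85→48, 183 − 122.61 = 60.39→60, 49 − 32.83 = 16.17→16) → #303C10
84%: (145 − 121.8 = 23.2→23, 183 − 153.72 = 29.28→29, 49 − 41.16 = 7.84→8) → #171D08
91%: (145 − 131.95 = 13.05→13, 183 − 166.53 = 16.47→16, 49 − 44.59 = 4.41→4) → #0D1004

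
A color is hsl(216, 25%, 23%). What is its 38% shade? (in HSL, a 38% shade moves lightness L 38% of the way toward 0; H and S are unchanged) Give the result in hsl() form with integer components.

L moves 38% from 23 toward 0: 23 − 8.74 = 14.26 → 14.
H and S are unchanged.

hsl(216, 25%, 14%)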